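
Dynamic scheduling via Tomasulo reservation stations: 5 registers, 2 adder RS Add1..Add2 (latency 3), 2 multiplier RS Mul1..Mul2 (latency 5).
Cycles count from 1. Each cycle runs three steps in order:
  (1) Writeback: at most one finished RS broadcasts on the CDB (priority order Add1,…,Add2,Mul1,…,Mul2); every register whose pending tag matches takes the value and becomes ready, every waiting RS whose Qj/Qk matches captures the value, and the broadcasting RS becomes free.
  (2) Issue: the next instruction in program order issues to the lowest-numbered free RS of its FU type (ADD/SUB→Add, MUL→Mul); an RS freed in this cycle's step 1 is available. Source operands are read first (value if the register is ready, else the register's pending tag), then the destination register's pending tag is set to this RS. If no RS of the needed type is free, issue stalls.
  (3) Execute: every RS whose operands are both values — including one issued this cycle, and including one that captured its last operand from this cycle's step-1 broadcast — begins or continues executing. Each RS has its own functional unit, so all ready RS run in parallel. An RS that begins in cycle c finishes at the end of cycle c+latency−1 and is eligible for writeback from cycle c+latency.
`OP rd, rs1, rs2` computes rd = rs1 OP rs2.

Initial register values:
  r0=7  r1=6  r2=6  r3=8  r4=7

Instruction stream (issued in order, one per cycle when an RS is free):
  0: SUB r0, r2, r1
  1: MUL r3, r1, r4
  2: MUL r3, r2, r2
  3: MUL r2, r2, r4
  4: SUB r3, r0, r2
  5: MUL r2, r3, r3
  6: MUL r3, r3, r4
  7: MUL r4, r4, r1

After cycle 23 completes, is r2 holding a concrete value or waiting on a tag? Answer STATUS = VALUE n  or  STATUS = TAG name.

c1: issue SUB r0<-Add1 | r0:Add1,r1:6,r2:6,r3:8,r4:7
c2: issue MUL r3<-Mul1 | r0:Add1,r1:6,r2:6,r3:Mul1,r4:7
c3: issue MUL r3<-Mul2 | r0:Add1,r1:6,r2:6,r3:Mul2,r4:7
c4: CDB Add1=0; stall | r0:0,r1:6,r2:6,r3:Mul2,r4:7
c5: stall | r0:0,r1:6,r2:6,r3:Mul2,r4:7
c6: stall | r0:0,r1:6,r2:6,r3:Mul2,r4:7
c7: CDB Mul1=42; issue MUL r2<-Mul1 | r0:0,r1:6,r2:Mul1,r3:Mul2,r4:7
c8: CDB Mul2=36; issue SUB r3<-Add1 | r0:0,r1:6,r2:Mul1,r3:Add1,r4:7
c9: issue MUL r2<-Mul2 | r0:0,r1:6,r2:Mul2,r3:Add1,r4:7
c10: stall | r0:0,r1:6,r2:Mul2,r3:Add1,r4:7
c11: stall | r0:0,r1:6,r2:Mul2,r3:Add1,r4:7
c12: CDB Mul1=42; issue MUL r3<-Mul1 | r0:0,r1:6,r2:Mul2,r3:Mul1,r4:7
c13: stall | r0:0,r1:6,r2:Mul2,r3:Mul1,r4:7
c14: stall | r0:0,r1:6,r2:Mul2,r3:Mul1,r4:7
c15: CDB Add1=-42; stall | r0:0,r1:6,r2:Mul2,r3:Mul1,r4:7
c16: stall | r0:0,r1:6,r2:Mul2,r3:Mul1,r4:7
c17: stall | r0:0,r1:6,r2:Mul2,r3:Mul1,r4:7
c18: stall | r0:0,r1:6,r2:Mul2,r3:Mul1,r4:7
c19: stall | r0:0,r1:6,r2:Mul2,r3:Mul1,r4:7
c20: CDB Mul1=-294; issue MUL r4<-Mul1 | r0:0,r1:6,r2:Mul2,r3:-294,r4:Mul1
c21: CDB Mul2=1764 | r0:0,r1:6,r2:1764,r3:-294,r4:Mul1
c22: - | r0:0,r1:6,r2:1764,r3:-294,r4:Mul1
c23: - | r0:0,r1:6,r2:1764,r3:-294,r4:Mul1

STATUS = VALUE 1764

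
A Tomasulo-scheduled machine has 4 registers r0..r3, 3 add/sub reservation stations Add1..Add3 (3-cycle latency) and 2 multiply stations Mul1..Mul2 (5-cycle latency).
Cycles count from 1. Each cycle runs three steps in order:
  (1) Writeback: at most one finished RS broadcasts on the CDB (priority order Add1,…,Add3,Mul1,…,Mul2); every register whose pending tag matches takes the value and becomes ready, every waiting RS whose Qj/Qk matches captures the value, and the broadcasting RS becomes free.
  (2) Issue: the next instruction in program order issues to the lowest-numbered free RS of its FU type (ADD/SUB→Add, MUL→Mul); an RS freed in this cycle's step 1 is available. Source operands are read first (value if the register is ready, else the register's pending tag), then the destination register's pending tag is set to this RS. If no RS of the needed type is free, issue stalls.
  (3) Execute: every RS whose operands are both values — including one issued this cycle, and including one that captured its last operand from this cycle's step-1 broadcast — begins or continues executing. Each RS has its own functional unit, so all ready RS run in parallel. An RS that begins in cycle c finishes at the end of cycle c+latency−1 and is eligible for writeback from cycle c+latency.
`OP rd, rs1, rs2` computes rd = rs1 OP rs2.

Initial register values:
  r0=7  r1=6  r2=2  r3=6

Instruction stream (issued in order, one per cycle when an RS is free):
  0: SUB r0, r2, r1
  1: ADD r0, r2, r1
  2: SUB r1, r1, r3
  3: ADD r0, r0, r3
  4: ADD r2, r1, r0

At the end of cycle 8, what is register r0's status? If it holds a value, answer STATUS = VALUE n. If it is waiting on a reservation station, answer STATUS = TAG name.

STATUS = VALUE 14

c1: issue SUB r0<-Add1 | r0:Add1,r1:6,r2:2,r3:6
c2: issue ADD r0<-Add2 | r0:Add2,r1:6,r2:2,r3:6
c3: issue SUB r1<-Add3 | r0:Add2,r1:Add3,r2:2,r3:6
c4: CDB Add1=-4; issue ADD r0<-Add1 | r0:Add1,r1:Add3,r2:2,r3:6
c5: CDB Add2=8; issue ADD r2<-Add2 | r0:Add1,r1:Add3,r2:Add2,r3:6
c6: CDB Add3=0 | r0:Add1,r1:0,r2:Add2,r3:6
c7: - | r0:Add1,r1:0,r2:Add2,r3:6
c8: CDB Add1=14 | r0:14,r1:0,r2:Add2,r3:6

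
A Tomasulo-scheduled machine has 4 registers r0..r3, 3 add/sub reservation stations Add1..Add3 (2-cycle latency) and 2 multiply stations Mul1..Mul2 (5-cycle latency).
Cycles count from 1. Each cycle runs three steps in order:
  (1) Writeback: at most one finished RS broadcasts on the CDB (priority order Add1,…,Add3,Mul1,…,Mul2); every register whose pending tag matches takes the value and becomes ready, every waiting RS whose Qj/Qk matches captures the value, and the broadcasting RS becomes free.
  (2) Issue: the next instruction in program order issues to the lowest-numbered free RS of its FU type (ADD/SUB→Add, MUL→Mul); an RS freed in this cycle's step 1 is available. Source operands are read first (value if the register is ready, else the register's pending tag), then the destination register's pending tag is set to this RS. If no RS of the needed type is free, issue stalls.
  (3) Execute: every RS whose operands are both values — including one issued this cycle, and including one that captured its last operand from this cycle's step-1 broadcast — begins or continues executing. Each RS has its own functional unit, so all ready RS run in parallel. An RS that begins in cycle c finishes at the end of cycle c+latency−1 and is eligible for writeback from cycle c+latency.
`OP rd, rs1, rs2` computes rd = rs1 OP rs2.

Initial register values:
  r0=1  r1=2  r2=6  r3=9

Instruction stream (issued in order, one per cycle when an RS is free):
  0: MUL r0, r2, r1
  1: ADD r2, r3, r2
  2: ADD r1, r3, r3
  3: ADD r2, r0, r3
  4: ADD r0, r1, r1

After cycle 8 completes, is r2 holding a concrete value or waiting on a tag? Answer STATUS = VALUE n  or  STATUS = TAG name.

STATUS = VALUE 21

c1: issue MUL r0<-Mul1 | r0:Mul1,r1:2,r2:6,r3:9
c2: issue ADD r2<-Add1 | r0:Mul1,r1:2,r2:Add1,r3:9
c3: issue ADD r1<-Add2 | r0:Mul1,r1:Add2,r2:Add1,r3:9
c4: CDB Add1=15; issue ADD r2<-Add1 | r0:Mul1,r1:Add2,r2:Add1,r3:9
c5: CDB Add2=18; issue ADD r0<-Add2 | r0:Add2,r1:18,r2:Add1,r3:9
c6: CDB Mul1=12 | r0:Add2,r1:18,r2:Add1,r3:9
c7: CDB Add2=36 | r0:36,r1:18,r2:Add1,r3:9
c8: CDB Add1=21 | r0:36,r1:18,r2:21,r3:9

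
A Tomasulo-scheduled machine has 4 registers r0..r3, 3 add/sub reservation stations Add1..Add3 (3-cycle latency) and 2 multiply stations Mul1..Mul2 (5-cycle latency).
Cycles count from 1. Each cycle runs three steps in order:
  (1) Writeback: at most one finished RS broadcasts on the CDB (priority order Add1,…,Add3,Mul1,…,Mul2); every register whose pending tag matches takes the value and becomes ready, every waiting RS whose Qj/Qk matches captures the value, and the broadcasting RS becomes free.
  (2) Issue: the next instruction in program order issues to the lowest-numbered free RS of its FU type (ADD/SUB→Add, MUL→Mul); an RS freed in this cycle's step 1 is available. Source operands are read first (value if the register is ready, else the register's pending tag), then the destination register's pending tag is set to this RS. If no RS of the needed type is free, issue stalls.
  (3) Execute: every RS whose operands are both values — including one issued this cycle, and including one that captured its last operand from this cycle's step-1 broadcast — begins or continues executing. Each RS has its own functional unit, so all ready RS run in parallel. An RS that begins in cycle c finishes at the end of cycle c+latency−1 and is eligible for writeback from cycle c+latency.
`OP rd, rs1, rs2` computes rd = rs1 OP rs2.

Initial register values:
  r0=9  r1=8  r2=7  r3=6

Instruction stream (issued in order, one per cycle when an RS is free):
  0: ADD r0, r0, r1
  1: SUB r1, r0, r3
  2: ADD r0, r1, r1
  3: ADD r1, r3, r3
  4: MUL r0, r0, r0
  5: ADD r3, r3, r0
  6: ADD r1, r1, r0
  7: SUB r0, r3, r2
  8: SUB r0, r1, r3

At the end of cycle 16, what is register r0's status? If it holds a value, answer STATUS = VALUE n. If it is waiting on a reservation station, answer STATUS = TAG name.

STATUS = TAG Add3

  c1: issue ADD r0<-Add1  regs: r0:Add1,r1:8,r2:7,r3:6
  c2: issue SUB r1<-Add2  regs: r0:Add1,r1:Add2,r2:7,r3:6
  c3: issue ADD r0<-Add3  regs: r0:Add3,r1:Add2,r2:7,r3:6
  c4: CDB Add1=17; issue ADD r1<-Add1  regs: r0:Add3,r1:Add1,r2:7,r3:6
  c5: issue MUL r0<-Mul1  regs: r0:Mul1,r1:Add1,r2:7,r3:6
  c6: stall  regs: r0:Mul1,r1:Add1,r2:7,r3:6
  c7: CDB Add1=12; issue ADD r3<-Add1  regs: r0:Mul1,r1:12,r2:7,r3:Add1
  c8: CDB Add2=11; issue ADD r1<-Add2  regs: r0:Mul1,r1:Add2,r2:7,r3:Add1
  c9: stall  regs: r0:Mul1,r1:Add2,r2:7,r3:Add1
  c10: stall  regs: r0:Mul1,r1:Add2,r2:7,r3:Add1
  c11: CDB Add3=22; issue SUB r0<-Add3  regs: r0:Add3,r1:Add2,r2:7,r3:Add1
  c12: stall  regs: r0:Add3,r1:Add2,r2:7,r3:Add1
  c13: stall  regs: r0:Add3,r1:Add2,r2:7,r3:Add1
  c14: stall  regs: r0:Add3,r1:Add2,r2:7,r3:Add1
  c15: stall  regs: r0:Add3,r1:Add2,r2:7,r3:Add1
  c16: CDB Mul1=484; stall  regs: r0:Add3,r1:Add2,r2:7,r3:Add1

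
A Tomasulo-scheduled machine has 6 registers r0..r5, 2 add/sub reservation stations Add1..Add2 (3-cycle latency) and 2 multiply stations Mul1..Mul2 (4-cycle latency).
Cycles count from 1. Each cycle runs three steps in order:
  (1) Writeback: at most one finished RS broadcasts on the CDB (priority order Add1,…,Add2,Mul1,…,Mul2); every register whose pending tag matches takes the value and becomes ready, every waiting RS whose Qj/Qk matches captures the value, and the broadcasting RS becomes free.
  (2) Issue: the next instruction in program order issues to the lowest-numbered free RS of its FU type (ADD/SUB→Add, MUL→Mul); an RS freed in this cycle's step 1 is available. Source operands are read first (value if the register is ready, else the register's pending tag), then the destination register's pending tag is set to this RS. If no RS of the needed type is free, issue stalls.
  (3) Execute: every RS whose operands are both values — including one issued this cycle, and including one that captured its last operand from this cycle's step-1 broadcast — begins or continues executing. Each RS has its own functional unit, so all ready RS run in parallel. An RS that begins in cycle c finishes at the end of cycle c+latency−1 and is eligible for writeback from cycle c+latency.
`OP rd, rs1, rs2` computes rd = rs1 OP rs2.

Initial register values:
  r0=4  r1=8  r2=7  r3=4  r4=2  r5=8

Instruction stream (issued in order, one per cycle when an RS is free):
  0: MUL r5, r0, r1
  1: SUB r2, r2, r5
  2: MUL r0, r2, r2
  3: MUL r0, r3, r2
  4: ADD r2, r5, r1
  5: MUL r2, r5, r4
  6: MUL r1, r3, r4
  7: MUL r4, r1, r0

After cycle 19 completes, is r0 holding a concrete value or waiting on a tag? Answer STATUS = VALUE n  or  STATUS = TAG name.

STATUS = VALUE -100

  c1: issue MUL r5<-Mul1  regs: r0:4,r1:8,r2:7,r3:4,r4:2,r5:Mul1
  c2: issue SUB r2<-Add1  regs: r0:4,r1:8,r2:Add1,r3:4,r4:2,r5:Mul1
  c3: issue MUL r0<-Mul2  regs: r0:Mul2,r1:8,r2:Add1,r3:4,r4:2,r5:Mul1
  c4: stall  regs: r0:Mul2,r1:8,r2:Add1,r3:4,r4:2,r5:Mul1
  c5: CDB Mul1=32; issue MUL r0<-Mul1  regs: r0:Mul1,r1:8,r2:Add1,r3:4,r4:2,r5:32
  c6: issue ADD r2<-Add2  regs: r0:Mul1,r1:8,r2:Add2,r3:4,r4:2,r5:32
  c7: stall  regs: r0:Mul1,r1:8,r2:Add2,r3:4,r4:2,r5:32
  c8: CDB Add1=-25; stall  regs: r0:Mul1,r1:8,r2:Add2,r3:4,r4:2,r5:32
  c9: CDB Add2=40; stall  regs: r0:Mul1,r1:8,r2:40,r3:4,r4:2,r5:32
  c10: stall  regs: r0:Mul1,r1:8,r2:40,r3:4,r4:2,r5:32
  c11: stall  regs: r0:Mul1,r1:8,r2:40,r3:4,r4:2,r5:32
  c12: CDB Mul1=-100; issue MUL r2<-Mul1  regs: r0:-100,r1:8,r2:Mul1,r3:4,r4:2,r5:32
  c13: CDB Mul2=625; issue MUL r1<-Mul2  regs: r0:-100,r1:Mul2,r2:Mul1,r3:4,r4:2,r5:32
  c14: stall  regs: r0:-100,r1:Mul2,r2:Mul1,r3:4,r4:2,r5:32
  c15: stall  regs: r0:-100,r1:Mul2,r2:Mul1,r3:4,r4:2,r5:32
  c16: CDB Mul1=64; issue MUL r4<-Mul1  regs: r0:-100,r1:Mul2,r2:64,r3:4,r4:Mul1,r5:32
  c17: CDB Mul2=8  regs: r0:-100,r1:8,r2:64,r3:4,r4:Mul1,r5:32
  c18: -  regs: r0:-100,r1:8,r2:64,r3:4,r4:Mul1,r5:32
  c19: -  regs: r0:-100,r1:8,r2:64,r3:4,r4:Mul1,r5:32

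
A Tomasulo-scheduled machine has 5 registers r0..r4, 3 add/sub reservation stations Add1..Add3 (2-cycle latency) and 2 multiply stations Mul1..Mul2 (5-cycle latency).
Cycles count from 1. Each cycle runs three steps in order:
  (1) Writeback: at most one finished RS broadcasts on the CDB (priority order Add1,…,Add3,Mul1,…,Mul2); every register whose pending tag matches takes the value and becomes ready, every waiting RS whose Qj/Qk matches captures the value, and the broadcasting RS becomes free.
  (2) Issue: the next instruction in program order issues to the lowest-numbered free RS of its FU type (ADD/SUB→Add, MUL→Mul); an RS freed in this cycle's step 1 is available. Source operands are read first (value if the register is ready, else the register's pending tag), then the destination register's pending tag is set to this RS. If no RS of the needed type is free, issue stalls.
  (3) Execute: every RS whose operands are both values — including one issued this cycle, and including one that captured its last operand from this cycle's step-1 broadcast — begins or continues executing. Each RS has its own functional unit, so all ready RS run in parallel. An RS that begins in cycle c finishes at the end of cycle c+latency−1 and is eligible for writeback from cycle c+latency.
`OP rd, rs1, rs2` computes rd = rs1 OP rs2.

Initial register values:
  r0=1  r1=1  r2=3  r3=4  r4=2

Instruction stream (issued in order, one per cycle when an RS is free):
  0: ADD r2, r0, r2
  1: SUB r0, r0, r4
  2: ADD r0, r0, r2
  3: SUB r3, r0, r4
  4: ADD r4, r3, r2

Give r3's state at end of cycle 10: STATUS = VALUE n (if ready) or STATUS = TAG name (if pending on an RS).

c1: issue ADD r2<-Add1 | r0:1,r1:1,r2:Add1,r3:4,r4:2
c2: issue SUB r0<-Add2 | r0:Add2,r1:1,r2:Add1,r3:4,r4:2
c3: CDB Add1=4; issue ADD r0<-Add1 | r0:Add1,r1:1,r2:4,r3:4,r4:2
c4: CDB Add2=-1; issue SUB r3<-Add2 | r0:Add1,r1:1,r2:4,r3:Add2,r4:2
c5: issue ADD r4<-Add3 | r0:Add1,r1:1,r2:4,r3:Add2,r4:Add3
c6: CDB Add1=3 | r0:3,r1:1,r2:4,r3:Add2,r4:Add3
c7: - | r0:3,r1:1,r2:4,r3:Add2,r4:Add3
c8: CDB Add2=1 | r0:3,r1:1,r2:4,r3:1,r4:Add3
c9: - | r0:3,r1:1,r2:4,r3:1,r4:Add3
c10: CDB Add3=5 | r0:3,r1:1,r2:4,r3:1,r4:5

STATUS = VALUE 1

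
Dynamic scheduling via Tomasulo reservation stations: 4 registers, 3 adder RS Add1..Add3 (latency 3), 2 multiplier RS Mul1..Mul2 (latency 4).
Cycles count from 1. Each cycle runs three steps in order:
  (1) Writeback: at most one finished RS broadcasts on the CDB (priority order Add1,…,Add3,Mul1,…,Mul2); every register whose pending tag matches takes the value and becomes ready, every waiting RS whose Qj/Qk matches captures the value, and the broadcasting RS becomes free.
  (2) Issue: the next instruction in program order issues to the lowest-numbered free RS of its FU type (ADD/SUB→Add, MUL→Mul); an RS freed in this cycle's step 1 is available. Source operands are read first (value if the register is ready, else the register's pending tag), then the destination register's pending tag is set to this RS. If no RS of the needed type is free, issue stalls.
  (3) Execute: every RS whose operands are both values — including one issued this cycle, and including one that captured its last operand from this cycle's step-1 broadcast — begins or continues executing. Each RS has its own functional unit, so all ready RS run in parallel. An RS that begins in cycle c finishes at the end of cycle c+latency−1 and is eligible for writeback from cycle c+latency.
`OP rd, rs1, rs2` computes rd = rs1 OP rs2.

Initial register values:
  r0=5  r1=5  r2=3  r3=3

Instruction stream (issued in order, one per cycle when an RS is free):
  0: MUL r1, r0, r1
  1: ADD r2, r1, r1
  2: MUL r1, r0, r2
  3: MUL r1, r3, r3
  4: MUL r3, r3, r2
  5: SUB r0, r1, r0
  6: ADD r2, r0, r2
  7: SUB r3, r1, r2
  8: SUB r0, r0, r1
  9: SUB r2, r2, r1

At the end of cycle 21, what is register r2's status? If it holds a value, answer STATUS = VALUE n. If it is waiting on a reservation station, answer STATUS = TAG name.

cycle 1: issue MUL r1<-Mul1 // r0:5,r1:Mul1,r2:3,r3:3
cycle 2: issue ADD r2<-Add1 // r0:5,r1:Mul1,r2:Add1,r3:3
cycle 3: issue MUL r1<-Mul2 // r0:5,r1:Mul2,r2:Add1,r3:3
cycle 4: stall // r0:5,r1:Mul2,r2:Add1,r3:3
cycle 5: CDB Mul1=25; issue MUL r1<-Mul1 // r0:5,r1:Mul1,r2:Add1,r3:3
cycle 6: stall // r0:5,r1:Mul1,r2:Add1,r3:3
cycle 7: stall // r0:5,r1:Mul1,r2:Add1,r3:3
cycle 8: CDB Add1=50; stall // r0:5,r1:Mul1,r2:50,r3:3
cycle 9: CDB Mul1=9; issue MUL r3<-Mul1 // r0:5,r1:9,r2:50,r3:Mul1
cycle 10: issue SUB r0<-Add1 // r0:Add1,r1:9,r2:50,r3:Mul1
cycle 11: issue ADD r2<-Add2 // r0:Add1,r1:9,r2:Add2,r3:Mul1
cycle 12: CDB Mul2=250; issue SUB r3<-Add3 // r0:Add1,r1:9,r2:Add2,r3:Add3
cycle 13: CDB Add1=4; issue SUB r0<-Add1 // r0:Add1,r1:9,r2:Add2,r3:Add3
cycle 14: CDB Mul1=150; stall // r0:Add1,r1:9,r2:Add2,r3:Add3
cycle 15: stall // r0:Add1,r1:9,r2:Add2,r3:Add3
cycle 16: CDB Add1=-5; issue SUB r2<-Add1 // r0:-5,r1:9,r2:Add1,r3:Add3
cycle 17: CDB Add2=54 // r0:-5,r1:9,r2:Add1,r3:Add3
cycle 18: - // r0:-5,r1:9,r2:Add1,r3:Add3
cycle 19: - // r0:-5,r1:9,r2:Add1,r3:Add3
cycle 20: CDB Add1=45 // r0:-5,r1:9,r2:45,r3:Add3
cycle 21: CDB Add3=-45 // r0:-5,r1:9,r2:45,r3:-45

STATUS = VALUE 45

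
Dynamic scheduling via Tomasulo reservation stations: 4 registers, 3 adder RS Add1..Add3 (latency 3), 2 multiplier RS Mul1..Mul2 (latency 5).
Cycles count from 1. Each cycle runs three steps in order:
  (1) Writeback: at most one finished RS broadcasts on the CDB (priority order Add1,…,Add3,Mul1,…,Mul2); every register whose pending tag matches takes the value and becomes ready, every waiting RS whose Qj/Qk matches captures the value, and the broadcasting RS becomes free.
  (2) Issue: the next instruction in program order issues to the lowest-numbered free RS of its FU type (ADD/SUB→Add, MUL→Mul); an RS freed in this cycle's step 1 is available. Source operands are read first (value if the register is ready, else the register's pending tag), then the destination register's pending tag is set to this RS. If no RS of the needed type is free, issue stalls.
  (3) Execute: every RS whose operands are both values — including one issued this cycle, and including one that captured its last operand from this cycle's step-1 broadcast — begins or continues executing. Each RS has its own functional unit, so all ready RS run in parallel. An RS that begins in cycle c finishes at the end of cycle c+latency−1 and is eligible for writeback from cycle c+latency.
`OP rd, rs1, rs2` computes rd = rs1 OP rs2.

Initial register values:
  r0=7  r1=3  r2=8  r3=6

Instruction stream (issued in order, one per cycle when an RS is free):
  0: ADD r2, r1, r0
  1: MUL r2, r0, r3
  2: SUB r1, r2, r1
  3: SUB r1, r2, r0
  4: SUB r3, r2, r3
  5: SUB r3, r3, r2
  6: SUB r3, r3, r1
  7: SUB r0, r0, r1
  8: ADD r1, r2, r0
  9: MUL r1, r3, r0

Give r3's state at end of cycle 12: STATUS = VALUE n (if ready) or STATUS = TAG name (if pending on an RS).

STATUS = TAG Add2

cycle 1: issue ADD r2<-Add1 // r0:7,r1:3,r2:Add1,r3:6
cycle 2: issue MUL r2<-Mul1 // r0:7,r1:3,r2:Mul1,r3:6
cycle 3: issue SUB r1<-Add2 // r0:7,r1:Add2,r2:Mul1,r3:6
cycle 4: CDB Add1=10; issue SUB r1<-Add1 // r0:7,r1:Add1,r2:Mul1,r3:6
cycle 5: issue SUB r3<-Add3 // r0:7,r1:Add1,r2:Mul1,r3:Add3
cycle 6: stall // r0:7,r1:Add1,r2:Mul1,r3:Add3
cycle 7: CDB Mul1=42; stall // r0:7,r1:Add1,r2:42,r3:Add3
cycle 8: stall // r0:7,r1:Add1,r2:42,r3:Add3
cycle 9: stall // r0:7,r1:Add1,r2:42,r3:Add3
cycle 10: CDB Add1=35; issue SUB r3<-Add1 // r0:7,r1:35,r2:42,r3:Add1
cycle 11: CDB Add2=39; issue SUB r3<-Add2 // r0:7,r1:35,r2:42,r3:Add2
cycle 12: CDB Add3=36; issue SUB r0<-Add3 // r0:Add3,r1:35,r2:42,r3:Add2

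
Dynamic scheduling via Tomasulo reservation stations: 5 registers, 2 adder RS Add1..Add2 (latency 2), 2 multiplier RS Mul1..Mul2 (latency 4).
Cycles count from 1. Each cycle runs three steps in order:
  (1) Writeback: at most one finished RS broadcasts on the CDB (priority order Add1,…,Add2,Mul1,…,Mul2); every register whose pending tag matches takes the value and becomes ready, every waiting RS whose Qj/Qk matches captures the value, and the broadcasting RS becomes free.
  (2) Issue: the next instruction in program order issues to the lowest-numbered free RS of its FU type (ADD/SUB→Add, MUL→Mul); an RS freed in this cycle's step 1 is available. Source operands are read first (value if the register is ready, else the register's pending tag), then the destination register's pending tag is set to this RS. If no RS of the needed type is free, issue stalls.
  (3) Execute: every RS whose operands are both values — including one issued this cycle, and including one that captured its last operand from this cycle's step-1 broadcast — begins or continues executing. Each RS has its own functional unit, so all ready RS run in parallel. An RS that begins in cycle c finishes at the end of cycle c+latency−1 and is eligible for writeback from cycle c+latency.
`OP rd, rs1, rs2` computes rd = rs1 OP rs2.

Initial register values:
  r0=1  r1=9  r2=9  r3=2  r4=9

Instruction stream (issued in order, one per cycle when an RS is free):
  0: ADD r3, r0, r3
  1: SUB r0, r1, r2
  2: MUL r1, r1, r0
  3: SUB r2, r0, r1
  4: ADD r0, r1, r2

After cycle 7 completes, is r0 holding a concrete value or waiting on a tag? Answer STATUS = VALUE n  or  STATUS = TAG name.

STATUS = TAG Add2

cycle 1: issue ADD r3<-Add1 // r0:1,r1:9,r2:9,r3:Add1,r4:9
cycle 2: issue SUB r0<-Add2 // r0:Add2,r1:9,r2:9,r3:Add1,r4:9
cycle 3: CDB Add1=3; issue MUL r1<-Mul1 // r0:Add2,r1:Mul1,r2:9,r3:3,r4:9
cycle 4: CDB Add2=0; issue SUB r2<-Add1 // r0:0,r1:Mul1,r2:Add1,r3:3,r4:9
cycle 5: issue ADD r0<-Add2 // r0:Add2,r1:Mul1,r2:Add1,r3:3,r4:9
cycle 6: - // r0:Add2,r1:Mul1,r2:Add1,r3:3,r4:9
cycle 7: - // r0:Add2,r1:Mul1,r2:Add1,r3:3,r4:9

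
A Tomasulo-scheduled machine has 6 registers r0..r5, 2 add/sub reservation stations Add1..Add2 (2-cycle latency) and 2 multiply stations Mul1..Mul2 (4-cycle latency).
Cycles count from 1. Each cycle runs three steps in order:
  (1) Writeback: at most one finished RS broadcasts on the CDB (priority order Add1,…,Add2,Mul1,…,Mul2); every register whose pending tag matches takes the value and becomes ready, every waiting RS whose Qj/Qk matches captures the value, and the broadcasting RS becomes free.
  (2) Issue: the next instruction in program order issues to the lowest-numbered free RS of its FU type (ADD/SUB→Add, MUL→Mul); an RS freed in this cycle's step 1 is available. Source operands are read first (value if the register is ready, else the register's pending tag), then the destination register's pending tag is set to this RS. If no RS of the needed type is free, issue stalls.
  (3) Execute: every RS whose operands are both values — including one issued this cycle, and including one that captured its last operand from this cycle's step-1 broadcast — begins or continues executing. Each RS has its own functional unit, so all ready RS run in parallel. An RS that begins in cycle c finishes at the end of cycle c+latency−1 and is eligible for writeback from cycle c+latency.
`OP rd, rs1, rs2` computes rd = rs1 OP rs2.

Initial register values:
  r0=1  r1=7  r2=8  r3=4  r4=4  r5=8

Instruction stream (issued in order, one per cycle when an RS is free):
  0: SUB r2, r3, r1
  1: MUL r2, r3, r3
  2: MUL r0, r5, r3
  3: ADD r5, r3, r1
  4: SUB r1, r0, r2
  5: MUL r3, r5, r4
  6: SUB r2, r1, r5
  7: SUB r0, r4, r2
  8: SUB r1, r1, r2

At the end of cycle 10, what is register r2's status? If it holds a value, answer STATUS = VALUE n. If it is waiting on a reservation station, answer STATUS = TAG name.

cycle 1: issue SUB r2<-Add1 // r0:1,r1:7,r2:Add1,r3:4,r4:4,r5:8
cycle 2: issue MUL r2<-Mul1 // r0:1,r1:7,r2:Mul1,r3:4,r4:4,r5:8
cycle 3: CDB Add1=-3; issue MUL r0<-Mul2 // r0:Mul2,r1:7,r2:Mul1,r3:4,r4:4,r5:8
cycle 4: issue ADD r5<-Add1 // r0:Mul2,r1:7,r2:Mul1,r3:4,r4:4,r5:Add1
cycle 5: issue SUB r1<-Add2 // r0:Mul2,r1:Add2,r2:Mul1,r3:4,r4:4,r5:Add1
cycle 6: CDB Add1=11; stall // r0:Mul2,r1:Add2,r2:Mul1,r3:4,r4:4,r5:11
cycle 7: CDB Mul1=16; issue MUL r3<-Mul1 // r0:Mul2,r1:Add2,r2:16,r3:Mul1,r4:4,r5:11
cycle 8: CDB Mul2=32; issue SUB r2<-Add1 // r0:32,r1:Add2,r2:Add1,r3:Mul1,r4:4,r5:11
cycle 9: stall // r0:32,r1:Add2,r2:Add1,r3:Mul1,r4:4,r5:11
cycle 10: CDB Add2=16; issue SUB r0<-Add2 // r0:Add2,r1:16,r2:Add1,r3:Mul1,r4:4,r5:11

STATUS = TAG Add1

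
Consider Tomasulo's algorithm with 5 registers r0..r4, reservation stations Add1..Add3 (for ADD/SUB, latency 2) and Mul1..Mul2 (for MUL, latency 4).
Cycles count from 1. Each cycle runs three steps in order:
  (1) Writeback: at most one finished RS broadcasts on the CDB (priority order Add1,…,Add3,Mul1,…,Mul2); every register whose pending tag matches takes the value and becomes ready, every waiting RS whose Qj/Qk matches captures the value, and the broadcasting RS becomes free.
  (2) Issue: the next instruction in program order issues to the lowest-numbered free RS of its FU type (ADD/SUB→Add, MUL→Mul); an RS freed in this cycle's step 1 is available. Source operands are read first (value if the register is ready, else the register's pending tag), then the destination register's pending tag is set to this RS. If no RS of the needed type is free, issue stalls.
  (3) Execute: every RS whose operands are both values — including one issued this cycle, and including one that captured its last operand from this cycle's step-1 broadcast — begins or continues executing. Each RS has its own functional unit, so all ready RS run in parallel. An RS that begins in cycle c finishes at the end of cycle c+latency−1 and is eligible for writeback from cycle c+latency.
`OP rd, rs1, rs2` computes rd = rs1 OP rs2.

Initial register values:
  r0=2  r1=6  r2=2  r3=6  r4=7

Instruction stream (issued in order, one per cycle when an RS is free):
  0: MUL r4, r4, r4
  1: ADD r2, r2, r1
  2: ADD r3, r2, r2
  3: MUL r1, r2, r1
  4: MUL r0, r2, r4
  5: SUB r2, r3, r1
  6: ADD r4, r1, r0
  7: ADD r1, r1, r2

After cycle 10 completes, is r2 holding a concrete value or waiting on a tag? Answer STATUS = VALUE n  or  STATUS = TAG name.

STATUS = VALUE -32

  c1: issue MUL r4<-Mul1  regs: r0:2,r1:6,r2:2,r3:6,r4:Mul1
  c2: issue ADD r2<-Add1  regs: r0:2,r1:6,r2:Add1,r3:6,r4:Mul1
  c3: issue ADD r3<-Add2  regs: r0:2,r1:6,r2:Add1,r3:Add2,r4:Mul1
  c4: CDB Add1=8; issue MUL r1<-Mul2  regs: r0:2,r1:Mul2,r2:8,r3:Add2,r4:Mul1
  c5: CDB Mul1=49; issue MUL r0<-Mul1  regs: r0:Mul1,r1:Mul2,r2:8,r3:Add2,r4:49
  c6: CDB Add2=16; issue SUB r2<-Add1  regs: r0:Mul1,r1:Mul2,r2:Add1,r3:16,r4:49
  c7: issue ADD r4<-Add2  regs: r0:Mul1,r1:Mul2,r2:Add1,r3:16,r4:Add2
  c8: CDB Mul2=48; issue ADD r1<-Add3  regs: r0:Mul1,r1:Add3,r2:Add1,r3:16,r4:Add2
  c9: CDB Mul1=392  regs: r0:392,r1:Add3,r2:Add1,r3:16,r4:Add2
  c10: CDB Add1=-32  regs: r0:392,r1:Add3,r2:-32,r3:16,r4:Add2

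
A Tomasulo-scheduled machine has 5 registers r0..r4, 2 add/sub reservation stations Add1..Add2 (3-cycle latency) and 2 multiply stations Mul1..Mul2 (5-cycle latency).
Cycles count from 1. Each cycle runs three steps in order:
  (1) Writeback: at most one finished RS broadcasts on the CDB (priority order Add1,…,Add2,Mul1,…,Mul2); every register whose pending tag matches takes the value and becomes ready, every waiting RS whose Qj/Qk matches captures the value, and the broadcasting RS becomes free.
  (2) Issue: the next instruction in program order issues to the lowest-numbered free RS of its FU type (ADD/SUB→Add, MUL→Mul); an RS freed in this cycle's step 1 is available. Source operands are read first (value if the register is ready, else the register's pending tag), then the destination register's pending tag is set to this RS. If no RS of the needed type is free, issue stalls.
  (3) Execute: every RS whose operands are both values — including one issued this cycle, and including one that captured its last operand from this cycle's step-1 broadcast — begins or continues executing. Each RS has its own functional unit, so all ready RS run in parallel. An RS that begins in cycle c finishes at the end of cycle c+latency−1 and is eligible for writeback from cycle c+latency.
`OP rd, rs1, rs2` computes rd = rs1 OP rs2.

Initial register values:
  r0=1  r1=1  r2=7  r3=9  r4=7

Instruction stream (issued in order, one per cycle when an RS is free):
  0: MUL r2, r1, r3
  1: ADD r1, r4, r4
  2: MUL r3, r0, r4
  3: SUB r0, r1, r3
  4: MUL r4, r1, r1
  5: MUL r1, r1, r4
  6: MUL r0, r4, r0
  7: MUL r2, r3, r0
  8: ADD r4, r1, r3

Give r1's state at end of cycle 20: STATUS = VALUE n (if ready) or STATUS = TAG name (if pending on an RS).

cycle 1: issue MUL r2<-Mul1 // r0:1,r1:1,r2:Mul1,r3:9,r4:7
cycle 2: issue ADD r1<-Add1 // r0:1,r1:Add1,r2:Mul1,r3:9,r4:7
cycle 3: issue MUL r3<-Mul2 // r0:1,r1:Add1,r2:Mul1,r3:Mul2,r4:7
cycle 4: issue SUB r0<-Add2 // r0:Add2,r1:Add1,r2:Mul1,r3:Mul2,r4:7
cycle 5: CDB Add1=14; stall // r0:Add2,r1:14,r2:Mul1,r3:Mul2,r4:7
cycle 6: CDB Mul1=9; issue MUL r4<-Mul1 // r0:Add2,r1:14,r2:9,r3:Mul2,r4:Mul1
cycle 7: stall // r0:Add2,r1:14,r2:9,r3:Mul2,r4:Mul1
cycle 8: CDB Mul2=7; issue MUL r1<-Mul2 // r0:Add2,r1:Mul2,r2:9,r3:7,r4:Mul1
cycle 9: stall // r0:Add2,r1:Mul2,r2:9,r3:7,r4:Mul1
cycle 10: stall // r0:Add2,r1:Mul2,r2:9,r3:7,r4:Mul1
cycle 11: CDB Add2=7; stall // r0:7,r1:Mul2,r2:9,r3:7,r4:Mul1
cycle 12: CDB Mul1=196; issue MUL r0<-Mul1 // r0:Mul1,r1:Mul2,r2:9,r3:7,r4:196
cycle 13: stall // r0:Mul1,r1:Mul2,r2:9,r3:7,r4:196
cycle 14: stall // r0:Mul1,r1:Mul2,r2:9,r3:7,r4:196
cycle 15: stall // r0:Mul1,r1:Mul2,r2:9,r3:7,r4:196
cycle 16: stall // r0:Mul1,r1:Mul2,r2:9,r3:7,r4:196
cycle 17: CDB Mul1=1372; issue MUL r2<-Mul1 // r0:1372,r1:Mul2,r2:Mul1,r3:7,r4:196
cycle 18: CDB Mul2=2744; issue ADD r4<-Add1 // r0:1372,r1:2744,r2:Mul1,r3:7,r4:Add1
cycle 19: - // r0:1372,r1:2744,r2:Mul1,r3:7,r4:Add1
cycle 20: - // r0:1372,r1:2744,r2:Mul1,r3:7,r4:Add1

STATUS = VALUE 2744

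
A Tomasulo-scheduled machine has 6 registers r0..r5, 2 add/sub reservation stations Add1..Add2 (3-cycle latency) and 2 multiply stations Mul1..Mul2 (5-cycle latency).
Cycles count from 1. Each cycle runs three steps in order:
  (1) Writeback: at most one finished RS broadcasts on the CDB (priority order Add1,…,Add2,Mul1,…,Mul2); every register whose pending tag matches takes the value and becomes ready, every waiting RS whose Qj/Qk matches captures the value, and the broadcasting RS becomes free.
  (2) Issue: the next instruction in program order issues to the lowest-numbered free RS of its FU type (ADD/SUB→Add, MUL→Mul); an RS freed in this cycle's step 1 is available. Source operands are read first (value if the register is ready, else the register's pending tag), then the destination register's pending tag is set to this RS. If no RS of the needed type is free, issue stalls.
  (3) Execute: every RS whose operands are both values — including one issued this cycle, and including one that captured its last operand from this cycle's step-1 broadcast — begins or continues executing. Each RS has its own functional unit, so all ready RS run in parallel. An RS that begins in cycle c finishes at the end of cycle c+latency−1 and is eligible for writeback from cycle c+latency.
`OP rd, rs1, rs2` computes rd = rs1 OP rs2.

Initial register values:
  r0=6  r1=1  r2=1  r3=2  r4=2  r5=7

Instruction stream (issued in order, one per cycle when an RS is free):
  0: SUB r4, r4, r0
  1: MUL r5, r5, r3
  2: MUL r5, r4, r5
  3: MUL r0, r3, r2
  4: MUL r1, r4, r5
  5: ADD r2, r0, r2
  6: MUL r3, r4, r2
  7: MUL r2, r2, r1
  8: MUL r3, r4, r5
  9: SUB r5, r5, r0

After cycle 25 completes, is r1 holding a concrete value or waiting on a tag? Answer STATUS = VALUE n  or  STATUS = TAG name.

  c1: issue SUB r4<-Add1  regs: r0:6,r1:1,r2:1,r3:2,r4:Add1,r5:7
  c2: issue MUL r5<-Mul1  regs: r0:6,r1:1,r2:1,r3:2,r4:Add1,r5:Mul1
  c3: issue MUL r5<-Mul2  regs: r0:6,r1:1,r2:1,r3:2,r4:Add1,r5:Mul2
  c4: CDB Add1=-4; stall  regs: r0:6,r1:1,r2:1,r3:2,r4:-4,r5:Mul2
  c5: stall  regs: r0:6,r1:1,r2:1,r3:2,r4:-4,r5:Mul2
  c6: stall  regs: r0:6,r1:1,r2:1,r3:2,r4:-4,r5:Mul2
  c7: CDB Mul1=14; issue MUL r0<-Mul1  regs: r0:Mul1,r1:1,r2:1,r3:2,r4:-4,r5:Mul2
  c8: stall  regs: r0:Mul1,r1:1,r2:1,r3:2,r4:-4,r5:Mul2
  c9: stall  regs: r0:Mul1,r1:1,r2:1,r3:2,r4:-4,r5:Mul2
  c10: stall  regs: r0:Mul1,r1:1,r2:1,r3:2,r4:-4,r5:Mul2
  c11: stall  regs: r0:Mul1,r1:1,r2:1,r3:2,r4:-4,r5:Mul2
  c12: CDB Mul1=2; issue MUL r1<-Mul1  regs: r0:2,r1:Mul1,r2:1,r3:2,r4:-4,r5:Mul2
  c13: CDB Mul2=-56; issue ADD r2<-Add1  regs: r0:2,r1:Mul1,r2:Add1,r3:2,r4:-4,r5:-56
  c14: issue MUL r3<-Mul2  regs: r0:2,r1:Mul1,r2:Add1,r3:Mul2,r4:-4,r5:-56
  c15: stall  regs: r0:2,r1:Mul1,r2:Add1,r3:Mul2,r4:-4,r5:-56
  c16: CDB Add1=3; stall  regs: r0:2,r1:Mul1,r2:3,r3:Mul2,r4:-4,r5:-56
  c17: stall  regs: r0:2,r1:Mul1,r2:3,r3:Mul2,r4:-4,r5:-56
  c18: CDB Mul1=224; issue MUL r2<-Mul1  regs: r0:2,r1:224,r2:Mul1,r3:Mul2,r4:-4,r5:-56
  c19: stall  regs: r0:2,r1:224,r2:Mul1,r3:Mul2,r4:-4,r5:-56
  c20: stall  regs: r0:2,r1:224,r2:Mul1,r3:Mul2,r4:-4,r5:-56
  c21: CDB Mul2=-12; issue MUL r3<-Mul2  regs: r0:2,r1:224,r2:Mul1,r3:Mul2,r4:-4,r5:-56
  c22: issue SUB r5<-Add1  regs: r0:2,r1:224,r2:Mul1,r3:Mul2,r4:-4,r5:Add1
  c23: CDB Mul1=672  regs: r0:2,r1:224,r2:672,r3:Mul2,r4:-4,r5:Add1
  c24: -  regs: r0:2,r1:224,r2:672,r3:Mul2,r4:-4,r5:Add1
  c25: CDB Add1=-58  regs: r0:2,r1:224,r2:672,r3:Mul2,r4:-4,r5:-58

STATUS = VALUE 224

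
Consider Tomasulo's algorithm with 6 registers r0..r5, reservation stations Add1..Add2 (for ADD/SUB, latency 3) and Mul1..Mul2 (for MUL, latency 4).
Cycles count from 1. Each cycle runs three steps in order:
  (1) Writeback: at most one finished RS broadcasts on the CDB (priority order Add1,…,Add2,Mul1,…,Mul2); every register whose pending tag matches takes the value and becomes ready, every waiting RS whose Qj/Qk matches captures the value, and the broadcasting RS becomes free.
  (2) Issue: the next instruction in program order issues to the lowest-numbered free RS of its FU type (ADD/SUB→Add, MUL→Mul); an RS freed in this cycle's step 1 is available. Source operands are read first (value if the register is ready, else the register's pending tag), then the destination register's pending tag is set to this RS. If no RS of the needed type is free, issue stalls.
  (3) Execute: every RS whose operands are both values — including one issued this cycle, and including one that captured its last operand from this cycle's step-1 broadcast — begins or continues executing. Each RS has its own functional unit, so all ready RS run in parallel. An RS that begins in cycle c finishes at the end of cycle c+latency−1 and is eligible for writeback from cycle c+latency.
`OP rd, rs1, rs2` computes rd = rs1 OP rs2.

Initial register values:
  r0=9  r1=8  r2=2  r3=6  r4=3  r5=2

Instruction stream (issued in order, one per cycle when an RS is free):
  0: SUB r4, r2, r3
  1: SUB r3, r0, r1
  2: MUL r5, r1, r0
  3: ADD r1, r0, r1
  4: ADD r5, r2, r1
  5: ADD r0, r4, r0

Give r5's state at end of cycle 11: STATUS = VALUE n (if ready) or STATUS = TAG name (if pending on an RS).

  c1: issue SUB r4<-Add1  regs: r0:9,r1:8,r2:2,r3:6,r4:Add1,r5:2
  c2: issue SUB r3<-Add2  regs: r0:9,r1:8,r2:2,r3:Add2,r4:Add1,r5:2
  c3: issue MUL r5<-Mul1  regs: r0:9,r1:8,r2:2,r3:Add2,r4:Add1,r5:Mul1
  c4: CDB Add1=-4; issue ADD r1<-Add1  regs: r0:9,r1:Add1,r2:2,r3:Add2,r4:-4,r5:Mul1
  c5: CDB Add2=1; issue ADD r5<-Add2  regs: r0:9,r1:Add1,r2:2,r3:1,r4:-4,r5:Add2
  c6: stall  regs: r0:9,r1:Add1,r2:2,r3:1,r4:-4,r5:Add2
  c7: CDB Add1=17; issue ADD r0<-Add1  regs: r0:Add1,r1:17,r2:2,r3:1,r4:-4,r5:Add2
  c8: CDB Mul1=72  regs: r0:Add1,r1:17,r2:2,r3:1,r4:-4,r5:Add2
  c9: -  regs: r0:Add1,r1:17,r2:2,r3:1,r4:-4,r5:Add2
  c10: CDB Add1=5  regs: r0:5,r1:17,r2:2,r3:1,r4:-4,r5:Add2
  c11: CDB Add2=19  regs: r0:5,r1:17,r2:2,r3:1,r4:-4,r5:19

STATUS = VALUE 19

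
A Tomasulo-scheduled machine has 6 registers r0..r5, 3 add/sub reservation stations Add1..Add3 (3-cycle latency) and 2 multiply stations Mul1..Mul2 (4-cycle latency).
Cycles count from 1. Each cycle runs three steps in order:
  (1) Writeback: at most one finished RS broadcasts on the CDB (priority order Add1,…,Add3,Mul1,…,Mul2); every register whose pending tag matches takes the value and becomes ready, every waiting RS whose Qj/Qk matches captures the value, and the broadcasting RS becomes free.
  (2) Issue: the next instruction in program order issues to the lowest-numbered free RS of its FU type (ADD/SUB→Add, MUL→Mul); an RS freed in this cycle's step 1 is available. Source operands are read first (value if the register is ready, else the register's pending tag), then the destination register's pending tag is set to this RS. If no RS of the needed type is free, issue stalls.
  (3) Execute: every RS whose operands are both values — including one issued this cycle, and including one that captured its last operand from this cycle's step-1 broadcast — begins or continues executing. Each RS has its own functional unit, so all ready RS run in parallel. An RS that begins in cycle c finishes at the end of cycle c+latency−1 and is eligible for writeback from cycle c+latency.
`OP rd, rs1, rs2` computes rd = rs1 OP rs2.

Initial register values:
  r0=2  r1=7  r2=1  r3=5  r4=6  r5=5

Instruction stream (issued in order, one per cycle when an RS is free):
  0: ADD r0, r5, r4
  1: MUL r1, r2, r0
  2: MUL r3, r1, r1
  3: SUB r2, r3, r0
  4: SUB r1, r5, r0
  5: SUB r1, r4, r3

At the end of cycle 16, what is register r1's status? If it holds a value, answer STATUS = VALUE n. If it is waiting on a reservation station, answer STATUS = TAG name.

cycle 1: issue ADD r0<-Add1 // r0:Add1,r1:7,r2:1,r3:5,r4:6,r5:5
cycle 2: issue MUL r1<-Mul1 // r0:Add1,r1:Mul1,r2:1,r3:5,r4:6,r5:5
cycle 3: issue MUL r3<-Mul2 // r0:Add1,r1:Mul1,r2:1,r3:Mul2,r4:6,r5:5
cycle 4: CDB Add1=11; issue SUB r2<-Add1 // r0:11,r1:Mul1,r2:Add1,r3:Mul2,r4:6,r5:5
cycle 5: issue SUB r1<-Add2 // r0:11,r1:Add2,r2:Add1,r3:Mul2,r4:6,r5:5
cycle 6: issue SUB r1<-Add3 // r0:11,r1:Add3,r2:Add1,r3:Mul2,r4:6,r5:5
cycle 7: - // r0:11,r1:Add3,r2:Add1,r3:Mul2,r4:6,r5:5
cycle 8: CDB Add2=-6 // r0:11,r1:Add3,r2:Add1,r3:Mul2,r4:6,r5:5
cycle 9: CDB Mul1=11 // r0:11,r1:Add3,r2:Add1,r3:Mul2,r4:6,r5:5
cycle 10: - // r0:11,r1:Add3,r2:Add1,r3:Mul2,r4:6,r5:5
cycle 11: - // r0:11,r1:Add3,r2:Add1,r3:Mul2,r4:6,r5:5
cycle 12: - // r0:11,r1:Add3,r2:Add1,r3:Mul2,r4:6,r5:5
cycle 13: CDB Mul2=121 // r0:11,r1:Add3,r2:Add1,r3:121,r4:6,r5:5
cycle 14: - // r0:11,r1:Add3,r2:Add1,r3:121,r4:6,r5:5
cycle 15: - // r0:11,r1:Add3,r2:Add1,r3:121,r4:6,r5:5
cycle 16: CDB Add1=110 // r0:11,r1:Add3,r2:110,r3:121,r4:6,r5:5

STATUS = TAG Add3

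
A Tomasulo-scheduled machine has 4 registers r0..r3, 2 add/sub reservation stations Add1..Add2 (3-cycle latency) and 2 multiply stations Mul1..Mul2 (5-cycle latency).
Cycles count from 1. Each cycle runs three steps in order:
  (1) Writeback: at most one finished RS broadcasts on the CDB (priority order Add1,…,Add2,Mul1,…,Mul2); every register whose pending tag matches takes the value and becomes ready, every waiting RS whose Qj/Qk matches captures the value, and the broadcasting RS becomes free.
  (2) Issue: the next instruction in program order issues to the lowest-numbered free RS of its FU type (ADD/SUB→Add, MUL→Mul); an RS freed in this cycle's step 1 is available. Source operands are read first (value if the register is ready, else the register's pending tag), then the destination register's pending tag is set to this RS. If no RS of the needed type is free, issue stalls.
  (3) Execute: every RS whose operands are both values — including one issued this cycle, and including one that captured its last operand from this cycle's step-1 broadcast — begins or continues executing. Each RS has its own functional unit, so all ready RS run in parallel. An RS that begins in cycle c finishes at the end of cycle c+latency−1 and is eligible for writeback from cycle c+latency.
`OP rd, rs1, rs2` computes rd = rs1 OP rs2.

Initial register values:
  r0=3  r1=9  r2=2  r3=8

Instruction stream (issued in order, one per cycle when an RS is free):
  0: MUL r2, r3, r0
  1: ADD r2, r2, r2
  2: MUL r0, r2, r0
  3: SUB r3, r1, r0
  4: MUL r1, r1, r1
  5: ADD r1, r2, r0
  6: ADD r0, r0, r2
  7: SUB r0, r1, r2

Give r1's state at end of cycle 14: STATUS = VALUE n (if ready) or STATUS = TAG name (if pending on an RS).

cycle 1: issue MUL r2<-Mul1 // r0:3,r1:9,r2:Mul1,r3:8
cycle 2: issue ADD r2<-Add1 // r0:3,r1:9,r2:Add1,r3:8
cycle 3: issue MUL r0<-Mul2 // r0:Mul2,r1:9,r2:Add1,r3:8
cycle 4: issue SUB r3<-Add2 // r0:Mul2,r1:9,r2:Add1,r3:Add2
cycle 5: stall // r0:Mul2,r1:9,r2:Add1,r3:Add2
cycle 6: CDB Mul1=24; issue MUL r1<-Mul1 // r0:Mul2,r1:Mul1,r2:Add1,r3:Add2
cycle 7: stall // r0:Mul2,r1:Mul1,r2:Add1,r3:Add2
cycle 8: stall // r0:Mul2,r1:Mul1,r2:Add1,r3:Add2
cycle 9: CDB Add1=48; issue ADD r1<-Add1 // r0:Mul2,r1:Add1,r2:48,r3:Add2
cycle 10: stall // r0:Mul2,r1:Add1,r2:48,r3:Add2
cycle 11: CDB Mul1=81; stall // r0:Mul2,r1:Add1,r2:48,r3:Add2
cycle 12: stall // r0:Mul2,r1:Add1,r2:48,r3:Add2
cycle 13: stall // r0:Mul2,r1:Add1,r2:48,r3:Add2
cycle 14: CDB Mul2=144; stall // r0:144,r1:Add1,r2:48,r3:Add2

STATUS = TAG Add1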